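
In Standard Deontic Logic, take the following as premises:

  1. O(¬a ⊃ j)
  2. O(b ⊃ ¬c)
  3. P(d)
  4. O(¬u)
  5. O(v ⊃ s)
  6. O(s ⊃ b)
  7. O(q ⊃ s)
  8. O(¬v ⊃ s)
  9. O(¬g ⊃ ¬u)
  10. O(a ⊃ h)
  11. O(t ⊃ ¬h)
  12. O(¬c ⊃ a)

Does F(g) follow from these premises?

No

Premise 9 is O(¬g ⊃ ¬u); even if O(¬u) held, inferring O(¬g) would be affirming the consequent — invalid.
No other premise forces O(¬g). An ideal world satisfying every premise can still have g true, so F(g) is not derivable.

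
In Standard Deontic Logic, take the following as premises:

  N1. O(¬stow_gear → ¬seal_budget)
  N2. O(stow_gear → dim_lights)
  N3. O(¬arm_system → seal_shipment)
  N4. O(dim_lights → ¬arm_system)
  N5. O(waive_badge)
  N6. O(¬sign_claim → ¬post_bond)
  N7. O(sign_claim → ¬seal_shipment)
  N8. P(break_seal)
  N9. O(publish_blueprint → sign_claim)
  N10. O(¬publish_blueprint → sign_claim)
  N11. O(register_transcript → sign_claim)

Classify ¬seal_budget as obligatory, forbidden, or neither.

Obligatory

By case analysis on ¬publish_blueprint: premise 10 gives O(¬publish_blueprint → sign_claim) and premise 9 gives O(publish_blueprint → sign_claim), so O(sign_claim) either way.
From O(sign_claim) and premise 7, O(sign_claim → ¬seal_shipment), we obtain O(¬seal_shipment).
Premise 3, O(¬arm_system → seal_shipment), contraposes to O(¬seal_shipment → arm_system); with O(¬seal_shipment) we get O(arm_system).
The contrapositive of premise 4 (O(dim_lights → ¬arm_system)) is O(arm_system → ¬dim_lights), and O(arm_system) is already established, so O(¬dim_lights).
Premise 2 is O(stow_gear → dim_lights); contrapositively O(¬dim_lights → ¬stow_gear). Since O(¬dim_lights) holds, K gives O(¬stow_gear).
With premise 1, O(¬stow_gear → ¬seal_budget), the K-axiom yields O(¬seal_budget).
Premises 5, 6, 8, 11 do not contribute to this derivation.
Hence ¬seal_budget is obligatory.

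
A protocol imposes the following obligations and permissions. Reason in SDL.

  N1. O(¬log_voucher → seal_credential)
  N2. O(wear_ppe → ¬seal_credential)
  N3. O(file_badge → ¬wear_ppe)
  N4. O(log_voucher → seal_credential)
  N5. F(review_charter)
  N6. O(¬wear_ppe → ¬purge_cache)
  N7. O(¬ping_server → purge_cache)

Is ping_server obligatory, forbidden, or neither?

Obligatory

Premises 4 and 1 are O(log_voucher → seal_credential) and O(¬log_voucher → seal_credential); every ideal world satisfies log_voucher or ¬log_voucher, so in either case seal_credential holds — hence O(seal_credential).
Premise 2 is O(wear_ppe → ¬seal_credential); contrapositively O(seal_credential → ¬wear_ppe). Since O(seal_credential) holds, K gives O(¬wear_ppe).
Applying K to premise 6 (O(¬wear_ppe → ¬purge_cache)) and O(¬wear_ppe) yields O(¬purge_cache).
Premise 7, O(¬ping_server → purge_cache), contraposes to O(¬purge_cache → ping_server); with O(¬purge_cache) we get O(ping_server).
Premises 3, 5 do not contribute to this derivation.
Hence ping_server is obligatory.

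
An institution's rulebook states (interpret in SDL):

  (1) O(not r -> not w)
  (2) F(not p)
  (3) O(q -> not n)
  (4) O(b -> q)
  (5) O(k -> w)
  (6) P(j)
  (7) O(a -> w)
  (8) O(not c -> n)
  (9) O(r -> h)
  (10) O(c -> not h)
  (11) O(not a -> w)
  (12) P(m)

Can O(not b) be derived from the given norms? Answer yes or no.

Premises 11 and 7 cover both cases: O(not a -> w) and O(a -> w). Since not a ∨ a is a tautology, O(w) follows.
The contrapositive of premise 1 (O(not r -> not w)) is O(w -> r), and O(w) is already established, so O(r).
With premise 9, O(r -> h), the K-axiom yields O(h).
Premise 10, O(c -> not h), contraposes to O(h -> not c); with O(h) we get O(not c).
Premise 8 is O(not c -> n); since O(not c), deontic closure gives O(n).
Premise 3, O(q -> not n), contraposes to O(n -> not q); with O(n) we get O(not q).
Premise 4 is O(b -> q); contrapositively O(not q -> not b). Since O(not q) holds, K gives O(not b).
Premises 2, 5, 6, 12 do not contribute to this derivation.
So O(not b) follows.

Yes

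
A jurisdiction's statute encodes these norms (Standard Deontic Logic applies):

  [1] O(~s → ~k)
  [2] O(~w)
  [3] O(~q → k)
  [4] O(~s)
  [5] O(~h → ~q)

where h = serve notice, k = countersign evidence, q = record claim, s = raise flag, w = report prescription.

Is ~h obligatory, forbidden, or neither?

Premise 4 states O(~s) outright.
From O(~s) and premise 1, O(~s → ~k), we obtain O(~k).
Premise 3, O(~q → k), contraposes to O(~k → q); with O(~k) we get O(q).
The contrapositive of premise 5 (O(~h → ~q)) is O(q → h), and O(q) is already established, so O(h).
Premise 2 does not contribute to this derivation.
Thus O(h), which is F(~h): ~h is forbidden.

Forbidden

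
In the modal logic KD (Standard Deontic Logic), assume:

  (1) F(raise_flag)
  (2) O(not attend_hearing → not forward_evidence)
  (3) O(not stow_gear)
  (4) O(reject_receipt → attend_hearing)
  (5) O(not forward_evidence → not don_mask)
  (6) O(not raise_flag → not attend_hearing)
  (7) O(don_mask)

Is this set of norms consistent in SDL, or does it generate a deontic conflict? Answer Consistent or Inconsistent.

Inconsistent

Premise 7 gives O(don_mask).
The contrapositive of premise 5 (O(not forward_evidence → not don_mask)) is O(don_mask → forward_evidence), and O(don_mask) is already established, so O(forward_evidence).
Premise 2, O(not attend_hearing → not forward_evidence), contraposes to O(forward_evidence → attend_hearing); with O(forward_evidence) we get O(attend_hearing).
Premise 6, O(not raise_flag → not attend_hearing), contraposes to O(attend_hearing → raise_flag); with O(attend_hearing) we get O(raise_flag).
But premise 1, F(raise_flag), means O(not raise_flag).
We now have both O(raise_flag) and O(not raise_flag) — raise_flag is simultaneously obligatory and forbidden, violating the D-axiom.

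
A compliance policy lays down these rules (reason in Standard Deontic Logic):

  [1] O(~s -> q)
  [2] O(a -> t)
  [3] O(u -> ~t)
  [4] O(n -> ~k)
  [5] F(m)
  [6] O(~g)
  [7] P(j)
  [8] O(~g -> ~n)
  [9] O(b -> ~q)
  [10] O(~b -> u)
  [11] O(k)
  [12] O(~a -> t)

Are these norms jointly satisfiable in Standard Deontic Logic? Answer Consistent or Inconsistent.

Premise 4 is O(n -> ~k), but O(n) is not derivable from the premises, so it does not yield O(~k).
So O(~k) is not derivable, and the apparent clash with O(k) does not arise.
A world satisfying every obligation exists (e.g. a=false, b=true, g=false, j=false, k=true, m=false, n=false, q=false, s=true, t=true, u=false); no atom is both obligatory and forbidden, so the set is consistent.

Consistent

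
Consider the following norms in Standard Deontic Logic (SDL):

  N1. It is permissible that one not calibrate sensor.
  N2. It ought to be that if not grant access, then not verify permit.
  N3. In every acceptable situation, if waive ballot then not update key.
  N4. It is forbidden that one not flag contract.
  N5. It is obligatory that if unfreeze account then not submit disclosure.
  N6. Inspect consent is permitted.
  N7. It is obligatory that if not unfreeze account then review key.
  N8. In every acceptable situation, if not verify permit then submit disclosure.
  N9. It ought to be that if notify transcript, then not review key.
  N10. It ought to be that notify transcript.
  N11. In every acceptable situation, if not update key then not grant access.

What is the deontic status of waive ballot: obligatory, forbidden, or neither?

From premise 10 we have O(notify_transcript).
Premise 9 is O(notify_transcript → ¬review_key); since O(notify_transcript), deontic closure gives O(¬review_key).
Premise 7, O(¬unfreeze_account → review_key), contraposes to O(¬review_key → unfreeze_account); with O(¬review_key) we get O(unfreeze_account).
Premise 5 is O(unfreeze_account → ¬submit_disclosure); since O(unfreeze_account), deontic closure gives O(¬submit_disclosure).
Premise 8 is O(¬verify_permit → submit_disclosure); contrapositively O(¬submit_disclosure → verify_permit). Since O(¬submit_disclosure) holds, K gives O(verify_permit).
Premise 2, O(¬grant_access → ¬verify_permit), contraposes to O(verify_permit → grant_access); with O(verify_permit) we get O(grant_access).
Premise 11 is O(¬update_key → ¬grant_access); contrapositively O(grant_access → update_key). Since O(grant_access) holds, K gives O(update_key).
Premise 3 is O(waive_ballot → ¬update_key); contrapositively O(update_key → ¬waive_ballot). Since O(update_key) holds, K gives O(¬waive_ballot).
Premises 1, 4, 6 do not contribute to this derivation.
Thus O(¬waive_ballot), which is F(waive_ballot): waive_ballot is forbidden.

Forbidden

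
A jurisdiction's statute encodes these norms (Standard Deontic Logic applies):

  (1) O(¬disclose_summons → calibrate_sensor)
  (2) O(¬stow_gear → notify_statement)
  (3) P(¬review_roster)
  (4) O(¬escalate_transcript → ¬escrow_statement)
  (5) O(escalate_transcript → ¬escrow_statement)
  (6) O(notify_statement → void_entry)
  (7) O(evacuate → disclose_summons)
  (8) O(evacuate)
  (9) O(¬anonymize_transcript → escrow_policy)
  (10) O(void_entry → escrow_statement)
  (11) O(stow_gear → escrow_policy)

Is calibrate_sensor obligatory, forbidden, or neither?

Premise 1 is O(¬disclose_summons → calibrate_sensor), but O(¬disclose_summons) is not derivable from the premises, so it does not yield O(calibrate_sensor).
No premise or chain of K-axiom applications forces O(calibrate_sensor), and none forces O(¬calibrate_sensor). So calibrate_sensor is neither obligatory nor forbidden under these norms.

Neither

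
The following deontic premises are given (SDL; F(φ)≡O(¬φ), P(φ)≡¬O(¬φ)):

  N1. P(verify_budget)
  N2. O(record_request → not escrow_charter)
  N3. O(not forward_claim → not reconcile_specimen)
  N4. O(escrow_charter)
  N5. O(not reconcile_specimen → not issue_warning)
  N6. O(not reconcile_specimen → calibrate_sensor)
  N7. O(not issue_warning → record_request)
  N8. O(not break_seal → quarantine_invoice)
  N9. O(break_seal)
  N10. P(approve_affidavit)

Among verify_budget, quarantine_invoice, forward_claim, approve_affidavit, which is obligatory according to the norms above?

forward_claim

Premise 4 gives O(escrow_charter).
Premise 2 is O(record_request → not escrow_charter); contrapositively O(escrow_charter → not record_request). Since O(escrow_charter) holds, K gives O(not record_request).
Premise 7 is O(not issue_warning → record_request); contrapositively O(not record_request → issue_warning). Since O(not record_request) holds, K gives O(issue_warning).
Premise 5 is O(not reconcile_specimen → not issue_warning); contrapositively O(issue_warning → reconcile_specimen). Since O(issue_warning) holds, K gives O(reconcile_specimen).
The contrapositive of premise 3 (O(not forward_claim → not reconcile_specimen)) is O(reconcile_specimen → forward_claim), and O(reconcile_specimen) is already established, so O(forward_claim).
So O(forward_claim) holds — forward_claim is obligatory. None of the other listed options is made obligatory by any chain of premises.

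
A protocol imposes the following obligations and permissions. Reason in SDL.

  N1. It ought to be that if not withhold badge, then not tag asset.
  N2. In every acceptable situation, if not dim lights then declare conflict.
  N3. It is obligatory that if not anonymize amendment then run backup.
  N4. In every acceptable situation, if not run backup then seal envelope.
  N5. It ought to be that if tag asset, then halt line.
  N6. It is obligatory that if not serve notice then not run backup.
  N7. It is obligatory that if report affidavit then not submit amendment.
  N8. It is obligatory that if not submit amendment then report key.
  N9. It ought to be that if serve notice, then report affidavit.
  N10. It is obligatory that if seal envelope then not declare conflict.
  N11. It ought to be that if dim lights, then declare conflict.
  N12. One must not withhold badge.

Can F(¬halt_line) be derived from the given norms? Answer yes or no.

Premise 5 is O(tag_asset → halt_line), but O(tag_asset) is not derivable from the premises, so it does not yield O(halt_line).
No other premise forces O(halt_line). An ideal world satisfying every premise can still have ¬halt_line true, so F(¬halt_line) is not derivable.

No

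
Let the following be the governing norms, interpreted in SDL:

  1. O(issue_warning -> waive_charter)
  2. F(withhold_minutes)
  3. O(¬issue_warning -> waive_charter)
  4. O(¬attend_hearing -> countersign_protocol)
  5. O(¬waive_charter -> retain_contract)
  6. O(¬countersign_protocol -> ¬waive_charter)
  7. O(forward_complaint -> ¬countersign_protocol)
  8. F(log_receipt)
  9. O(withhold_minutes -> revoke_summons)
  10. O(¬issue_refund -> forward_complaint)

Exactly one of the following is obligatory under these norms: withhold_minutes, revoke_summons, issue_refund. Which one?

issue_refund

Premises 3 and 1 are O(¬issue_warning -> waive_charter) and O(issue_warning -> waive_charter); every ideal world satisfies ¬issue_warning or issue_warning, so in either case waive_charter holds — hence O(waive_charter).
Premise 6 is O(¬countersign_protocol -> ¬waive_charter); contrapositively O(waive_charter -> countersign_protocol). Since O(waive_charter) holds, K gives O(countersign_protocol).
The contrapositive of premise 7 (O(forward_complaint -> ¬countersign_protocol)) is O(countersign_protocol -> ¬forward_complaint), and O(countersign_protocol) is already established, so O(¬forward_complaint).
Premise 10, O(¬issue_refund -> forward_complaint), contraposes to O(¬forward_complaint -> issue_refund); with O(¬forward_complaint) we get O(issue_refund).
So O(issue_refund) holds — issue_refund is obligatory. None of the other listed options is made obligatory by any chain of premises.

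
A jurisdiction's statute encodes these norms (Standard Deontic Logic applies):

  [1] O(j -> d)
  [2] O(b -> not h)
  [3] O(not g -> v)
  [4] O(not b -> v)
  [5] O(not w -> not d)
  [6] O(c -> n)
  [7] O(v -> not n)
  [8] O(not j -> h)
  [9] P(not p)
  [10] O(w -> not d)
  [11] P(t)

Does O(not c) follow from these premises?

Yes

Premises 5 and 10 are O(not w -> not d) and O(w -> not d); every ideal world satisfies not w or w, so in either case not d holds — hence O(not d).
Premise 1 is O(j -> d); contrapositively O(not d -> not j). Since O(not d) holds, K gives O(not j).
From O(not j) and premise 8, O(not j -> h), we obtain O(h).
Premise 2, O(b -> not h), contraposes to O(h -> not b); with O(h) we get O(not b).
Premise 4 is O(not b -> v); since O(not b), deontic closure gives O(v).
From O(v) and premise 7, O(v -> not n), we obtain O(not n).
Premise 6 is O(c -> n); contrapositively O(not n -> not c). Since O(not n) holds, K gives O(not c).
Premises 3, 9, 11 do not contribute to this derivation.
So O(not c) follows.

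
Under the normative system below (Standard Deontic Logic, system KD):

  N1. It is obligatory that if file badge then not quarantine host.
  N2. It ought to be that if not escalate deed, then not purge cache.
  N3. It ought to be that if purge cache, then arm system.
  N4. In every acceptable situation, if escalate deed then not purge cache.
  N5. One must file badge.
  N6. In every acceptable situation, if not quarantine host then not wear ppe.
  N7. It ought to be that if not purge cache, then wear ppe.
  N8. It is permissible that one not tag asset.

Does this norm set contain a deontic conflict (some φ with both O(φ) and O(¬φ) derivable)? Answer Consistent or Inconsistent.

Inconsistent

Premises 2 and 4 are O(¬escalate_deed → ¬purge_cache) and O(escalate_deed → ¬purge_cache); every ideal world satisfies ¬escalate_deed or escalate_deed, so in either case ¬purge_cache holds — hence O(¬purge_cache).
Premise 7 is O(¬purge_cache → wear_ppe); since O(¬purge_cache), deontic closure gives O(wear_ppe).
Premise 6 is O(¬quarantine_host → ¬wear_ppe); contrapositively O(wear_ppe → quarantine_host). Since O(wear_ppe) holds, K gives O(quarantine_host).
Premise 1, O(file_badge → ¬quarantine_host), contraposes to O(quarantine_host → ¬file_badge); with O(quarantine_host) we get O(¬file_badge).
But premise 5 directly asserts O(file_badge).
We now have both O(¬file_badge) and O(file_badge) — file_badge is simultaneously obligatory and forbidden, violating the D-axiom.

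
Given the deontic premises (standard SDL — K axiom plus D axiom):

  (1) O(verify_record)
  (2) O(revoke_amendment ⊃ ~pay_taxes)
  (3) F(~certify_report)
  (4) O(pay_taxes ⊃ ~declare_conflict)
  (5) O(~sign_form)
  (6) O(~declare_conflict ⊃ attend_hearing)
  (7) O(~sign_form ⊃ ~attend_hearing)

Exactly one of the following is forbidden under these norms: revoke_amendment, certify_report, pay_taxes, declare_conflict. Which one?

pay_taxes

From premise 5 we have O(~sign_form).
Premise 7 is O(~sign_form ⊃ ~attend_hearing); since O(~sign_form), deontic closure gives O(~attend_hearing).
Premise 6 is O(~declare_conflict ⊃ attend_hearing); contrapositively O(~attend_hearing ⊃ declare_conflict). Since O(~attend_hearing) holds, K gives O(declare_conflict).
The contrapositive of premise 4 (O(pay_taxes ⊃ ~declare_conflict)) is O(declare_conflict ⊃ ~pay_taxes), and O(declare_conflict) is already established, so O(~pay_taxes).
So O(~pay_taxes) holds, i.e. pay_taxes is forbidden. None of the other listed options is forbidden under the premises.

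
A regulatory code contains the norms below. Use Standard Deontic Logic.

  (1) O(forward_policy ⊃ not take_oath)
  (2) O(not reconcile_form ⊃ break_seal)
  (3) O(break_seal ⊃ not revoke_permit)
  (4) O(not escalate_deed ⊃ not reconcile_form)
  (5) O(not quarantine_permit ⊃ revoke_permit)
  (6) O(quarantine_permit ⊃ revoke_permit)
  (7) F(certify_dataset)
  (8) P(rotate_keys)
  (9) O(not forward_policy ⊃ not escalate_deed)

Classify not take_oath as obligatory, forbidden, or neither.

Premises 6 and 5 cover both cases: O(quarantine_permit ⊃ revoke_permit) and O(not quarantine_permit ⊃ revoke_permit). Since quarantine_permit ∨ not quarantine_permit is a tautology, O(revoke_permit) follows.
The contrapositive of premise 3 (O(break_seal ⊃ not revoke_permit)) is O(revoke_permit ⊃ not break_seal), and O(revoke_permit) is already established, so O(not break_seal).
The contrapositive of premise 2 (O(not reconcile_form ⊃ break_seal)) is O(not break_seal ⊃ reconcile_form), and O(not break_seal) is already established, so O(reconcile_form).
The contrapositive of premise 4 (O(not escalate_deed ⊃ not reconcile_form)) is O(reconcile_form ⊃ escalate_deed), and O(reconcile_form) is already established, so O(escalate_deed).
Premise 9 is O(not forward_policy ⊃ not escalate_deed); contrapositively O(escalate_deed ⊃ forward_policy). Since O(escalate_deed) holds, K gives O(forward_policy).
Applying K to premise 1 (O(forward_policy ⊃ not take_oath)) and O(forward_policy) yields O(not take_oath).
Premises 7, 8 do not contribute to this derivation.
Hence not take_oath is obligatory.

Obligatory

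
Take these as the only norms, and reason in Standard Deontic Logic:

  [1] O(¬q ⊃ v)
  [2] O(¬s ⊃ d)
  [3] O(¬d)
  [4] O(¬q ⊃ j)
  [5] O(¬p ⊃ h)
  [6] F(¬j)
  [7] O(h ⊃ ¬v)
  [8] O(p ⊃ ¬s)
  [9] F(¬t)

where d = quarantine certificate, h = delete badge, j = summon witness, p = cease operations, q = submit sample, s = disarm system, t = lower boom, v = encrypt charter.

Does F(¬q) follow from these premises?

Yes

Premise 3 gives O(¬d).
The contrapositive of premise 2 (O(¬s ⊃ d)) is O(¬d ⊃ s), and O(¬d) is already established, so O(s).
Premise 8, O(p ⊃ ¬s), contraposes to O(s ⊃ ¬p); with O(s) we get O(¬p).
From O(¬p) and premise 5, O(¬p ⊃ h), we obtain O(h).
From O(h) and premise 7, O(h ⊃ ¬v), we obtain O(¬v).
Premise 1 is O(¬q ⊃ v); contrapositively O(¬v ⊃ q). Since O(¬v) holds, K gives O(q).
Premises 4, 6, 9 do not contribute to this derivation.
So O(q) holds, i.e. F(¬q). The claim follows.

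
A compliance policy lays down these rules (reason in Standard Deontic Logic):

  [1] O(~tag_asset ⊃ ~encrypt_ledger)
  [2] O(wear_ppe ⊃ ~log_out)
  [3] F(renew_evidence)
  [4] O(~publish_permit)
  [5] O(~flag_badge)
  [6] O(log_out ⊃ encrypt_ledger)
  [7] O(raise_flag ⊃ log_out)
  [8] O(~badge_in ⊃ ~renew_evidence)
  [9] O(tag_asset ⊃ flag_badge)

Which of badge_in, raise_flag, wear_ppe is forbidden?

Premise 5 gives O(~flag_badge).
The contrapositive of premise 9 (O(tag_asset ⊃ flag_badge)) is O(~flag_badge ⊃ ~tag_asset), and O(~flag_badge) is already established, so O(~tag_asset).
Premise 1 is O(~tag_asset ⊃ ~encrypt_ledger); since O(~tag_asset), deontic closure gives O(~encrypt_ledger).
Premise 6 is O(log_out ⊃ encrypt_ledger); contrapositively O(~encrypt_ledger ⊃ ~log_out). Since O(~encrypt_ledger) holds, K gives O(~log_out).
Premise 7, O(raise_flag ⊃ log_out), contraposes to O(~log_out ⊃ ~raise_flag); with O(~log_out) we get O(~raise_flag).
So O(~raise_flag) holds, i.e. raise_flag is forbidden. None of the other listed options is forbidden under the premises.

raise_flag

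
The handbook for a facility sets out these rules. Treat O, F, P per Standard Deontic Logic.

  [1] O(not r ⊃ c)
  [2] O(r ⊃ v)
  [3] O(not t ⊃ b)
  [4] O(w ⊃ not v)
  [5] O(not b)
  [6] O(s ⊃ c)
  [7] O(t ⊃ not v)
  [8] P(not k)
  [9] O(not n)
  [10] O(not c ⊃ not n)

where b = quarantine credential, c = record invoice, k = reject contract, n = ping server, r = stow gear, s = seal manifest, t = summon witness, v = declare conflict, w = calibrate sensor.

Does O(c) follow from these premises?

Premise 5 gives O(not b).
Premise 3, O(not t ⊃ b), contraposes to O(not b ⊃ t); with O(not b) we get O(t).
With premise 7, O(t ⊃ not v), the K-axiom yields O(not v).
Premise 2, O(r ⊃ v), contraposes to O(not v ⊃ not r); with O(not v) we get O(not r).
Applying K to premise 1 (O(not r ⊃ c)) and O(not r) yields O(c).
Premises 4, 6, 8, 9, 10 do not contribute to this derivation.
So O(c) follows.

Yes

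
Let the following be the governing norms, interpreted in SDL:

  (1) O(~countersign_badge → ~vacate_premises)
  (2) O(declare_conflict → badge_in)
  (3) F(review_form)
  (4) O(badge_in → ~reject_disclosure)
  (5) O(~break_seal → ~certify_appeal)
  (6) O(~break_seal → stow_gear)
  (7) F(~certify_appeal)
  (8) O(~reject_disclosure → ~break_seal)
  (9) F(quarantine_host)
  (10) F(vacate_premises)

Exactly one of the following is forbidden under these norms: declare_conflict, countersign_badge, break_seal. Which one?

F(~certify_appeal) at premise 7 means O(certify_appeal).
Premise 5 is O(~break_seal → ~certify_appeal); contrapositively O(certify_appeal → break_seal). Since O(certify_appeal) holds, K gives O(break_seal).
Premise 8, O(~reject_disclosure → ~break_seal), contraposes to O(break_seal → reject_disclosure); with O(break_seal) we get O(reject_disclosure).
The contrapositive of premise 4 (O(badge_in → ~reject_disclosure)) is O(reject_disclosure → ~badge_in), and O(reject_disclosure) is already established, so O(~badge_in).
Premise 2 is O(declare_conflict → badge_in); contrapositively O(~badge_in → ~declare_conflict). Since O(~badge_in) holds, K gives O(~declare_conflict).
So O(~declare_conflict) holds, i.e. declare_conflict is forbidden. None of the other listed options is forbidden under the premises.

declare_conflict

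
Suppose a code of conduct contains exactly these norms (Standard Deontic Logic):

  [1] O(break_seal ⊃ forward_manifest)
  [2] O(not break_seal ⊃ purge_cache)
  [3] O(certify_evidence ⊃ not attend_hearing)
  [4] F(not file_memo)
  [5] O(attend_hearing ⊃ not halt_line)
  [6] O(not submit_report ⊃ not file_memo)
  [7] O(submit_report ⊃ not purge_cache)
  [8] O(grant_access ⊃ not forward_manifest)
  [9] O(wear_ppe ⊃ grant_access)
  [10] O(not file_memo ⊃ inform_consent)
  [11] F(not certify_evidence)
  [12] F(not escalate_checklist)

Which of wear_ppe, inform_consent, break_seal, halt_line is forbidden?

Premise 4 is F(not file_memo), i.e. O(file_memo).
Premise 6 is O(not submit_report ⊃ not file_memo); contrapositively O(file_memo ⊃ submit_report). Since O(file_memo) holds, K gives O(submit_report).
Applying K to premise 7 (O(submit_report ⊃ not purge_cache)) and O(submit_report) yields O(not purge_cache).
Premise 2, O(not break_seal ⊃ purge_cache), contraposes to O(not purge_cache ⊃ break_seal); with O(not purge_cache) we get O(break_seal).
With premise 1, O(break_seal ⊃ forward_manifest), the K-axiom yields O(forward_manifest).
Premise 8, O(grant_access ⊃ not forward_manifest), contraposes to O(forward_manifest ⊃ not grant_access); with O(forward_manifest) we get O(not grant_access).
Premise 9, O(wear_ppe ⊃ grant_access), contraposes to O(not grant_access ⊃ not wear_ppe); with O(not grant_access) we get O(not wear_ppe).
So O(not wear_ppe) holds, i.e. wear_ppe is forbidden. None of the other listed options is forbidden under the premises.

wear_ppe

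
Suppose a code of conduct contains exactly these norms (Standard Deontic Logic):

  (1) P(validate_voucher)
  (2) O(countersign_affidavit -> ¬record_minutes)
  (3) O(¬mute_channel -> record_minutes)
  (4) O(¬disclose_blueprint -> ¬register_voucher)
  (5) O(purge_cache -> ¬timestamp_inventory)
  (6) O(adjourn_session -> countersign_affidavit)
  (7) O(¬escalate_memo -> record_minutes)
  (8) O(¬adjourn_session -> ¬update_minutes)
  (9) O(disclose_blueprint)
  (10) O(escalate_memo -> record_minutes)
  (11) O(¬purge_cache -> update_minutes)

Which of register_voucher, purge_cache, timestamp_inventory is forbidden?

Premises 10 and 7 are O(escalate_memo -> record_minutes) and O(¬escalate_memo -> record_minutes); every ideal world satisfies escalate_memo or ¬escalate_memo, so in either case record_minutes holds — hence O(record_minutes).
The contrapositive of premise 2 (O(countersign_affidavit -> ¬record_minutes)) is O(record_minutes -> ¬countersign_affidavit), and O(record_minutes) is already established, so O(¬countersign_affidavit).
The contrapositive of premise 6 (O(adjourn_session -> countersign_affidavit)) is O(¬countersign_affidavit -> ¬adjourn_session), and O(¬countersign_affidavit) is already established, so O(¬adjourn_session).
With premise 8, O(¬adjourn_session -> ¬update_minutes), the K-axiom yields O(¬update_minutes).
The contrapositive of premise 11 (O(¬purge_cache -> update_minutes)) is O(¬update_minutes -> purge_cache), and O(¬update_minutes) is already established, so O(purge_cache).
With premise 5, O(purge_cache -> ¬timestamp_inventory), the K-axiom yields O(¬timestamp_inventory).
So O(¬timestamp_inventory) holds, i.e. timestamp_inventory is forbidden. None of the other listed options is forbidden under the premises.

timestamp_inventory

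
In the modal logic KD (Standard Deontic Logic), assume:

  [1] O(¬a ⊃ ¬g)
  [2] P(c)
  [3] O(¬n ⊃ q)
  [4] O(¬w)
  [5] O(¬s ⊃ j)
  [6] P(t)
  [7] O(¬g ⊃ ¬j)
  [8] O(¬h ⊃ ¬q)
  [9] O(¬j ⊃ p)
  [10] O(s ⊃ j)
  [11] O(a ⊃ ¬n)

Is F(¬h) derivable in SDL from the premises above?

By case analysis on ¬s: premise 5 gives O(¬s ⊃ j) and premise 10 gives O(s ⊃ j), so O(j) either way.
The contrapositive of premise 7 (O(¬g ⊃ ¬j)) is O(j ⊃ g), and O(j) is already established, so O(g).
Premise 1, O(¬a ⊃ ¬g), contraposes to O(g ⊃ a); with O(g) we get O(a).
From O(a) and premise 11, O(a ⊃ ¬n), we obtain O(¬n).
From O(¬n) and premise 3, O(¬n ⊃ q), we obtain O(q).
Premise 8, O(¬h ⊃ ¬q), contraposes to O(q ⊃ h); with O(q) we get O(h).
Premises 2, 4, 6, 9 do not contribute to this derivation.
So O(h) holds, i.e. F(¬h). The claim follows.

Yes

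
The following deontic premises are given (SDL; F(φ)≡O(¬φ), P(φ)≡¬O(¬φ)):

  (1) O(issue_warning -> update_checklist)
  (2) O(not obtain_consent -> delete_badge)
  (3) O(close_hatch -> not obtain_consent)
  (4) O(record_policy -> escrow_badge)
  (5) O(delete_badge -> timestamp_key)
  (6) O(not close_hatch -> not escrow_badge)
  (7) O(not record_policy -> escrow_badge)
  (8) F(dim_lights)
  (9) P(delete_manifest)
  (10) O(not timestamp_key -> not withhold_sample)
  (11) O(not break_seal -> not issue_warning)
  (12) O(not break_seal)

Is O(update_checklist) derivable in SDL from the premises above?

No

Premise 1 is O(issue_warning -> update_checklist), but O(issue_warning) is not derivable from the premises, so it does not yield O(update_checklist).
No other premise forces O(update_checklist). An ideal world satisfying every premise can still have update_checklist false, so O(update_checklist) is not derivable.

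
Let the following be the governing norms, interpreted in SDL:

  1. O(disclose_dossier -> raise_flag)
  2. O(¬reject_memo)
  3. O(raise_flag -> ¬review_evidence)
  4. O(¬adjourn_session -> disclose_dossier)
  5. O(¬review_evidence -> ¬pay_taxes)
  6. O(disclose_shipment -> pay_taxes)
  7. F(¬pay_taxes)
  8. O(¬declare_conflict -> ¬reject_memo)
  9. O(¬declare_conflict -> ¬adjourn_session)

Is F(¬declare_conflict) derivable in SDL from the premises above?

Yes

F(¬pay_taxes) at premise 7 means O(pay_taxes).
Premise 5 is O(¬review_evidence -> ¬pay_taxes); contrapositively O(pay_taxes -> review_evidence). Since O(pay_taxes) holds, K gives O(review_evidence).
Premise 3, O(raise_flag -> ¬review_evidence), contraposes to O(review_evidence -> ¬raise_flag); with O(review_evidence) we get O(¬raise_flag).
Premise 1, O(disclose_dossier -> raise_flag), contraposes to O(¬raise_flag -> ¬disclose_dossier); with O(¬raise_flag) we get O(¬disclose_dossier).
Premise 4, O(¬adjourn_session -> disclose_dossier), contraposes to O(¬disclose_dossier -> adjourn_session); with O(¬disclose_dossier) we get O(adjourn_session).
Premise 9 is O(¬declare_conflict -> ¬adjourn_session); contrapositively O(adjourn_session -> declare_conflict). Since O(adjourn_session) holds, K gives O(declare_conflict).
Premises 2, 6, 8 do not contribute to this derivation.
So O(declare_conflict) holds, i.e. F(¬declare_conflict). The claim follows.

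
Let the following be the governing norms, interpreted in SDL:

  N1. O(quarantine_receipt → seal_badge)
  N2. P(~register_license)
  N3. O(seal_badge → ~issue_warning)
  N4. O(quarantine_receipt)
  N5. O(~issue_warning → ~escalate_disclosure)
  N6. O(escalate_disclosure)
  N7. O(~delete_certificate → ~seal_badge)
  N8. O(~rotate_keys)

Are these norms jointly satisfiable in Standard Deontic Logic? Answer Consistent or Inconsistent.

Inconsistent

Premise 6 gives O(escalate_disclosure).
The contrapositive of premise 5 (O(~issue_warning → ~escalate_disclosure)) is O(escalate_disclosure → issue_warning), and O(escalate_disclosure) is already established, so O(issue_warning).
Premise 3, O(seal_badge → ~issue_warning), contraposes to O(issue_warning → ~seal_badge); with O(issue_warning) we get O(~seal_badge).
Premise 1 is O(quarantine_receipt → seal_badge); contrapositively O(~seal_badge → ~quarantine_receipt). Since O(~seal_badge) holds, K gives O(~quarantine_receipt).
But premise 4 directly asserts O(quarantine_receipt).
We now have both O(~quarantine_receipt) and O(quarantine_receipt) — quarantine_receipt is simultaneously obligatory and forbidden, violating the D-axiom.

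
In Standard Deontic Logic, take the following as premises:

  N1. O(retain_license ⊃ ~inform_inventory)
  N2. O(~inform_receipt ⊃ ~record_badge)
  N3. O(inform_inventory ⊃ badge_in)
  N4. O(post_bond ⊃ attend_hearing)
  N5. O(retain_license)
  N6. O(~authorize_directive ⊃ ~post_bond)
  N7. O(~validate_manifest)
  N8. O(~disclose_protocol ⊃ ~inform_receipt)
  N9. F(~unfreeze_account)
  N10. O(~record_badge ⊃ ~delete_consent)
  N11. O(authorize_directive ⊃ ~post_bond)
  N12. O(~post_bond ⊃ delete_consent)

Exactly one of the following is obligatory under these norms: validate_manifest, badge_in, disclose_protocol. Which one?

Premises 11 and 6 are O(authorize_directive ⊃ ~post_bond) and O(~authorize_directive ⊃ ~post_bond); every ideal world satisfies authorize_directive or ~authorize_directive, so in either case ~post_bond holds — hence O(~post_bond).
With premise 12, O(~post_bond ⊃ delete_consent), the K-axiom yields O(delete_consent).
The contrapositive of premise 10 (O(~record_badge ⊃ ~delete_consent)) is O(delete_consent ⊃ record_badge), and O(delete_consent) is already established, so O(record_badge).
The contrapositive of premise 2 (O(~inform_receipt ⊃ ~record_badge)) is O(record_badge ⊃ inform_receipt), and O(record_badge) is already established, so O(inform_receipt).
Premise 8 is O(~disclose_protocol ⊃ ~inform_receipt); contrapositively O(inform_receipt ⊃ disclose_protocol). Since O(inform_receipt) holds, K gives O(disclose_protocol).
So O(disclose_protocol) holds — disclose_protocol is obligatory. None of the other listed options is made obligatory by any chain of premises.

disclose_protocol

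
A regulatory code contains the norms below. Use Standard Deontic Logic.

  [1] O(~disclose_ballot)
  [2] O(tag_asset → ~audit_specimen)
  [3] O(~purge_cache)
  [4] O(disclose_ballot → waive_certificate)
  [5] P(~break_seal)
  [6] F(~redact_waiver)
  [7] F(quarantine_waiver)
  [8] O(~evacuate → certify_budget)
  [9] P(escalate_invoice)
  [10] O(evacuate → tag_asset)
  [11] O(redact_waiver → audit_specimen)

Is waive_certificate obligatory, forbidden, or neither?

Premise 4 is O(disclose_ballot → waive_certificate), but O(disclose_ballot) is not derivable from the premises, so it does not yield O(waive_certificate).
No premise or chain of K-axiom applications forces O(waive_certificate), and none forces O(~waive_certificate). So waive_certificate is neither obligatory nor forbidden under these norms.

Neither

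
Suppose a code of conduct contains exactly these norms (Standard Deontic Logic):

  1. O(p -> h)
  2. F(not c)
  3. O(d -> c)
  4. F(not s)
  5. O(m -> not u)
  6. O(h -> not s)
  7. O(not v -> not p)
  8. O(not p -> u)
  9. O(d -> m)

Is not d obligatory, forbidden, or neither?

Obligatory

Premise 4 is F(not s), i.e. O(s).
Premise 6 is O(h -> not s); contrapositively O(s -> not h). Since O(s) holds, K gives O(not h).
Premise 1, O(p -> h), contraposes to O(not h -> not p); with O(not h) we get O(not p).
With premise 8, O(not p -> u), the K-axiom yields O(u).
Premise 5 is O(m -> not u); contrapositively O(u -> not m). Since O(u) holds, K gives O(not m).
Premise 9 is O(d -> m); contrapositively O(not m -> not d). Since O(not m) holds, K gives O(not d).
Premises 2, 3, 7 do not contribute to this derivation.
Hence not d is obligatory.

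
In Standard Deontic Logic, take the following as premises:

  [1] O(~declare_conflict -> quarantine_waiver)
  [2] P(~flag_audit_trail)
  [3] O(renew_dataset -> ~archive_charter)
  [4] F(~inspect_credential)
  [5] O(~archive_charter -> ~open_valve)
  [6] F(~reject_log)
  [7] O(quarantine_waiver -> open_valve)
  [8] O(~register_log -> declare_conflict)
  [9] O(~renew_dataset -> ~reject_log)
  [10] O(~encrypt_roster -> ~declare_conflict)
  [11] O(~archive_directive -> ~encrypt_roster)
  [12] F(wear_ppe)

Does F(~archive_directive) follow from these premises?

Premise 6, F(~reject_log), is equivalent to O(reject_log).
Premise 9 is O(~renew_dataset -> ~reject_log); contrapositively O(reject_log -> renew_dataset). Since O(reject_log) holds, K gives O(renew_dataset).
From O(renew_dataset) and premise 3, O(renew_dataset -> ~archive_charter), we obtain O(~archive_charter).
Premise 5 is O(~archive_charter -> ~open_valve); since O(~archive_charter), deontic closure gives O(~open_valve).
Premise 7 is O(quarantine_waiver -> open_valve); contrapositively O(~open_valve -> ~quarantine_waiver). Since O(~open_valve) holds, K gives O(~quarantine_waiver).
Premise 1, O(~declare_conflict -> quarantine_waiver), contraposes to O(~quarantine_waiver -> declare_conflict); with O(~quarantine_waiver) we get O(declare_conflict).
Premise 10 is O(~encrypt_roster -> ~declare_conflict); contrapositively O(declare_conflict -> encrypt_roster). Since O(declare_conflict) holds, K gives O(encrypt_roster).
Premise 11 is O(~archive_directive -> ~encrypt_roster); contrapositively O(encrypt_roster -> archive_directive). Since O(encrypt_roster) holds, K gives O(archive_directive).
Premises 2, 4, 8, 12 do not contribute to this derivation.
So O(archive_directive) holds, i.e. F(~archive_directive). The claim follows.

Yes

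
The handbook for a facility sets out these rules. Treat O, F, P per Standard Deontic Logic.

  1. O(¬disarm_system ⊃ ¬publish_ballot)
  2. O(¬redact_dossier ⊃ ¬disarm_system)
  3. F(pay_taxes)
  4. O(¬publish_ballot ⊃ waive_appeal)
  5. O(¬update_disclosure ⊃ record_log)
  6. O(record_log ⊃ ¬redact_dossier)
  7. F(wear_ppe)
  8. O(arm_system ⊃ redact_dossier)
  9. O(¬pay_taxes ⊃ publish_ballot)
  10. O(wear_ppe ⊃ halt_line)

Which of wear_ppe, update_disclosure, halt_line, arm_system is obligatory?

Premise 3, F(pay_taxes), is equivalent to O(¬pay_taxes).
Premise 9 is O(¬pay_taxes ⊃ publish_ballot); since O(¬pay_taxes), deontic closure gives O(publish_ballot).
Premise 1, O(¬disarm_system ⊃ ¬publish_ballot), contraposes to O(publish_ballot ⊃ disarm_system); with O(publish_ballot) we get O(disarm_system).
Premise 2 is O(¬redact_dossier ⊃ ¬disarm_system); contrapositively O(disarm_system ⊃ redact_dossier). Since O(disarm_system) holds, K gives O(redact_dossier).
The contrapositive of premise 6 (O(record_log ⊃ ¬redact_dossier)) is O(redact_dossier ⊃ ¬record_log), and O(redact_dossier) is already established, so O(¬record_log).
Premise 5, O(¬update_disclosure ⊃ record_log), contraposes to O(¬record_log ⊃ update_disclosure); with O(¬record_log) we get O(update_disclosure).
So O(update_disclosure) holds — update_disclosure is obligatory. None of the other listed options is made obligatory by any chain of premises.

update_disclosure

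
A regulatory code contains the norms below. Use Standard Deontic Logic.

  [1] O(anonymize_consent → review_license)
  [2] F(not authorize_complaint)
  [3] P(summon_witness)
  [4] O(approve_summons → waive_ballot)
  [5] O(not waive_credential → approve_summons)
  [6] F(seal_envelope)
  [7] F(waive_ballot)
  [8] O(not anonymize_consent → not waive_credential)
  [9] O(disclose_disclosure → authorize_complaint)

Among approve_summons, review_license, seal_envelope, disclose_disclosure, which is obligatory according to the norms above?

review_license

Premise 7 is F(waive_ballot), i.e. O(not waive_ballot).
Premise 4 is O(approve_summons → waive_ballot); contrapositively O(not waive_ballot → not approve_summons). Since O(not waive_ballot) holds, K gives O(not approve_summons).
Premise 5, O(not waive_credential → approve_summons), contraposes to O(not approve_summons → waive_credential); with O(not approve_summons) we get O(waive_credential).
Premise 8 is O(not anonymize_consent → not waive_credential); contrapositively O(waive_credential → anonymize_consent). Since O(waive_credential) holds, K gives O(anonymize_consent).
From O(anonymize_consent) and premise 1, O(anonymize_consent → review_license), we obtain O(review_license).
So O(review_license) holds — review_license is obligatory. None of the other listed options is made obligatory by any chain of premises.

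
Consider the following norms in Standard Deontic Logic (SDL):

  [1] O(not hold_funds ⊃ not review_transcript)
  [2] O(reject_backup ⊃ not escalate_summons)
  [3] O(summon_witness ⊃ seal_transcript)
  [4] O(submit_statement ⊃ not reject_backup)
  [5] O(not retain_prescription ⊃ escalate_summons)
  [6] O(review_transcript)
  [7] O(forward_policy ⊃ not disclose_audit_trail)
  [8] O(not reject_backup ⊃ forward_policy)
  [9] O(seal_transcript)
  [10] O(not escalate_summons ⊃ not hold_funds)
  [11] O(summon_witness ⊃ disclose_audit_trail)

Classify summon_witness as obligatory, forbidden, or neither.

From premise 6 we have O(review_transcript).
Premise 1, O(not hold_funds ⊃ not review_transcript), contraposes to O(review_transcript ⊃ hold_funds); with O(review_transcript) we get O(hold_funds).
Premise 10, O(not escalate_summons ⊃ not hold_funds), contraposes to O(hold_funds ⊃ escalate_summons); with O(hold_funds) we get O(escalate_summons).
Premise 2 is O(reject_backup ⊃ not escalate_summons); contrapositively O(escalate_summons ⊃ not reject_backup). Since O(escalate_summons) holds, K gives O(not reject_backup).
From O(not reject_backup) and premise 8, O(not reject_backup ⊃ forward_policy), we obtain O(forward_policy).
From O(forward_policy) and premise 7, O(forward_policy ⊃ not disclose_audit_trail), we obtain O(not disclose_audit_trail).
The contrapositive of premise 11 (O(summon_witness ⊃ disclose_audit_trail)) is O(not disclose_audit_trail ⊃ not summon_witness), and O(not disclose_audit_trail) is already established, so O(not summon_witness).
Premises 3, 4, 5, 9 do not contribute to this derivation.
Thus O(not summon_witness), which is F(summon_witness): summon_witness is forbidden.

Forbidden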